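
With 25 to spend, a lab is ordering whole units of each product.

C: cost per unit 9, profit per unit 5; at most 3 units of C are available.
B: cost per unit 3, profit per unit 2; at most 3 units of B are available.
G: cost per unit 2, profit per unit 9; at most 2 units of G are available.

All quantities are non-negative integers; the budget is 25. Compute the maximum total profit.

30

This is a bounded integer knapsack.
2×C, 1×B, and 2×G: cost 25 ≤ 25, profit 2·5 + 1·2 + 2·9 = 30.
1×C, 3×B, and 2×G: cost 22 ≤ 25, profit 1·5 + 3·2 + 2·9 = 29.
Best is 30.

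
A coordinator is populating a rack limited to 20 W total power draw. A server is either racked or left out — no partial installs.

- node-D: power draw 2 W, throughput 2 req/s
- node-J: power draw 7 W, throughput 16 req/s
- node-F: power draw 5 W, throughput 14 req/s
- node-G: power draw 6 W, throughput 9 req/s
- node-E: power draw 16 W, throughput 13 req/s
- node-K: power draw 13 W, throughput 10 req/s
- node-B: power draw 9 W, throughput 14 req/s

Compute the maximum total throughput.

This is a 0-1 knapsack instance.
Allowing fractional choices, the relaxed optimum would be about 42.4, but servers are indivisible.
node-F + node-G + node-B: power draw 5 + 6 + 9 = 20 ≤ 20, throughput 14 + 9 + 14 = 37.
node-J + node-F + node-G: power draw 7 + 5 + 6 = 18 ≤ 20, throughput 16 + 14 + 9 = 39.
node-D + node-J + node-F + node-G: power draw 2 + 7 + 5 + 6 = 20 ≤ 20, throughput 2 + 16 + 14 + 9 = 41.
Best is node-D, node-J, node-F, and node-G with total throughput 41.

41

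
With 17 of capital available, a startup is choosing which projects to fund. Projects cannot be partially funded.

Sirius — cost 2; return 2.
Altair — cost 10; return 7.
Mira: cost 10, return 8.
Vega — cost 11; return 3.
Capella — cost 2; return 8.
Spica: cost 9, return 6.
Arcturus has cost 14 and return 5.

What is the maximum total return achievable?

Take Sirius, Mira, and Capella: cost 2 + 10 + 2 = 14 ≤ 17, return 2 + 8 + 8 = 18.
No other feasible combination does better.

18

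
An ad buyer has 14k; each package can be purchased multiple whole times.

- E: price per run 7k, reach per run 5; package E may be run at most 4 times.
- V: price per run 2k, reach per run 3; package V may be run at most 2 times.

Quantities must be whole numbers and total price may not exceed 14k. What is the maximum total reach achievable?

This is a bounded integer knapsack.
2×E: price 14 ≤ 14, reach 2·5 = 10.
1×E and 2×V: price 11 ≤ 14, reach 1·5 + 2·3 = 11.
Best is 11.

11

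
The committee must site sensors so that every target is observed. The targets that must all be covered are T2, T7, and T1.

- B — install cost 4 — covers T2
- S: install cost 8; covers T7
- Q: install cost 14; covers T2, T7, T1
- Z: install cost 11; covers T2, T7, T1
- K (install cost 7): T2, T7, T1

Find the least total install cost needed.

K alone covers T2, T7, T1 — every target.
Total install cost: 7.
No cover costs less than 7.

7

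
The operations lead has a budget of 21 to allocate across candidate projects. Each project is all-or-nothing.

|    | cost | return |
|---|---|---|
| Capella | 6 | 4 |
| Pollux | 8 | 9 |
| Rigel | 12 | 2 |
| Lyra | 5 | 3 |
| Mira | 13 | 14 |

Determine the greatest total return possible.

23

Capella + Mira: cost 6 + 13 = 19 ≤ 21, return 4 + 14 = 18.
Pollux + Mira: cost 8 + 13 = 21 ≤ 21, return 9 + 14 = 23.
Best is Pollux and Mira with total return 23.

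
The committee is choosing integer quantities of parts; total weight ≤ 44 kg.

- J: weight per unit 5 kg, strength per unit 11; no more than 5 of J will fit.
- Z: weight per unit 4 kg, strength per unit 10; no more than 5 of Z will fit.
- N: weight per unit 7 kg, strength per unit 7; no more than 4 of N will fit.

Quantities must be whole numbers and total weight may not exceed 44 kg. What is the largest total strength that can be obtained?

95

This is a bounded integer knapsack.
5×J and 4×Z: weight 41 ≤ 44, strength 5·11 + 4·10 = 95.
4×J and 5×Z: weight 40 ≤ 44, strength 4·11 + 5·10 = 94.
Best is 95.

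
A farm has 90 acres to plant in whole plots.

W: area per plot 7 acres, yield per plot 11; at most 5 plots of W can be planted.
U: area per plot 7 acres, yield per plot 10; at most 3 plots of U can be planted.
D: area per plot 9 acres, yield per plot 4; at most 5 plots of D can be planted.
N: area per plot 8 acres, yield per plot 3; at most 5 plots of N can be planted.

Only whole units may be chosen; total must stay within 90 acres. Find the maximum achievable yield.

W has the best ratio (11/7); taking only W gives at most 5×11 = 55 (stopped by the supply cap of 5).
Mixing does better — 5×W, 3×U, 2×D, and 2×N: area 90 ≤ 90, yield 5·11 + 3·10 + 2·4 + 2·3 = 99.

99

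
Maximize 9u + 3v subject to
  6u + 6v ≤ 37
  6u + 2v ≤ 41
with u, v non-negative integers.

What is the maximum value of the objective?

(u,v)=(6,0) is feasible, giving 54.
(u,v)=(5,1) is feasible, giving 48.
(u,v)=(5,0) is feasible, giving 45.
Maximum is 54 at (u,v)=(6,0).

54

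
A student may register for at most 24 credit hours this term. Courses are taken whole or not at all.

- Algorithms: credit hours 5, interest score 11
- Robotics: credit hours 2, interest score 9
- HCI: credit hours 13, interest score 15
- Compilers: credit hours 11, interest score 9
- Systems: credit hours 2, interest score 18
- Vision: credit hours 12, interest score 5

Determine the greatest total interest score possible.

53

Take Algorithms, Robotics, HCI, and Systems: credit hours 5 + 2 + 13 + 2 = 22 ≤ 24, interest score 11 + 9 + 15 + 18 = 53.
No other feasible combination does better.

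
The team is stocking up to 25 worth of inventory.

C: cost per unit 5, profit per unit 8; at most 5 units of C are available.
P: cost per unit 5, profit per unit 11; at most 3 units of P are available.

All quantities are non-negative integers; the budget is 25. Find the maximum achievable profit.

3×C and 2×P: cost 25 ≤ 25, profit 3·8 + 2·11 = 46.
2×C and 3×P: cost 25 ≤ 25, profit 2·8 + 3·11 = 49.
Best is 49.

49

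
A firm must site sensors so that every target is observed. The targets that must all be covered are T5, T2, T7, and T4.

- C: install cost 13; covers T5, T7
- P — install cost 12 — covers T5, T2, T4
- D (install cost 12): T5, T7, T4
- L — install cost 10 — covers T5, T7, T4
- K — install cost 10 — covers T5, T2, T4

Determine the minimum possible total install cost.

20

Choose L and K: together they cover T5, T2, T7, T4 — every target.
Total install cost: 10 + 10 = 20.
No cover costs less than 20.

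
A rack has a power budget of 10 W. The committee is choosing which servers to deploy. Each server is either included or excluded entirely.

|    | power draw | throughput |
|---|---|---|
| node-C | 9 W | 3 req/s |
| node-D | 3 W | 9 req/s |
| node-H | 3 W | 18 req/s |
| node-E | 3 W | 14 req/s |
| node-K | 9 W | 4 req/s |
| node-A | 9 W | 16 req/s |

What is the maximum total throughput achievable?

41

Treat it as a binary knapsack problem.
Allowing fractional choices, the relaxed optimum would be about 42.8, but servers are indivisible.
node-H + node-E: power draw 3 + 3 = 6 ≤ 10, throughput 18 + 14 = 32.
node-D + node-H + node-E: power draw 3 + 3 + 3 = 9 ≤ 10, throughput 9 + 18 + 14 = 41.
Best is node-D, node-H, and node-E with total throughput 41.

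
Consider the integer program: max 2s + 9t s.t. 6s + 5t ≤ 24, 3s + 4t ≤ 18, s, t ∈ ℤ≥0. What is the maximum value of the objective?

Relaxing integrality, the LP optimum is 40.50 at (s,t) = (0, 4.5), which is not an integer point.
(s,t)=(0,4): 6·0+5·4=20≤24, 3·0+4·4=16≤18, objective 36.
(s,t)=(1,3): 6·1+5·3=21≤24, 3·1+4·3=15≤18, objective 29.
(s,t)=(0,3): 6·0+5·3=15≤24, 3·0+4·3=12≤18, objective 27.
Maximum is 36 at (s,t)=(0,4).

36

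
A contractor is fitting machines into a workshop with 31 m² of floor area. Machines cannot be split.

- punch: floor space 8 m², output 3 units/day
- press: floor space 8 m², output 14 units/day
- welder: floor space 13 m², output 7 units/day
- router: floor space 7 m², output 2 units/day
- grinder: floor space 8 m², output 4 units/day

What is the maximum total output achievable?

25

Take press, welder, and grinder: floor space 8 + 13 + 8 = 29 ≤ 31, output 14 + 7 + 4 = 25.
No other feasible combination does better.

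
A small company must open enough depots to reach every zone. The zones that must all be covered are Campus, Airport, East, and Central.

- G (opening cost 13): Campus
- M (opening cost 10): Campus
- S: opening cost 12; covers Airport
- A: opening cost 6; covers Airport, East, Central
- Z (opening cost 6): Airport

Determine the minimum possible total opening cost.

16

Choose M and A: together they cover Campus, Airport, East, Central — every zone.
Total opening cost: 10 + 6 = 16.
No cover costs less than 16.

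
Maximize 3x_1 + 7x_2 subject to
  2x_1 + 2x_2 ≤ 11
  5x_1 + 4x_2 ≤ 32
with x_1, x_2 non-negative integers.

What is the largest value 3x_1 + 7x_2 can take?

35

(x_1,x_2)=(0,5): 2·0+2·5=10≤11, 5·0+4·5=20≤32, objective 35.
(x_1,x_2)=(1,4): 2·1+2·4=10≤11, 5·1+4·4=21≤32, objective 31.
(x_1,x_2)=(0,4): 2·0+2·4=8≤11, 5·0+4·4=16≤32, objective 28.
No feasible integer point exceeds 35.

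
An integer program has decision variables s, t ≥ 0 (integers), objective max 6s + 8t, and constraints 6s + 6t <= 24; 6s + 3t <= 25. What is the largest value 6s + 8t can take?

32

(s,t)=(0,4) is feasible, giving 32.
(s,t)=(1,3) is feasible, giving 30.
(s,t)=(0,3) is feasible, giving 24.
Maximum is 32 at (s,t)=(0,4).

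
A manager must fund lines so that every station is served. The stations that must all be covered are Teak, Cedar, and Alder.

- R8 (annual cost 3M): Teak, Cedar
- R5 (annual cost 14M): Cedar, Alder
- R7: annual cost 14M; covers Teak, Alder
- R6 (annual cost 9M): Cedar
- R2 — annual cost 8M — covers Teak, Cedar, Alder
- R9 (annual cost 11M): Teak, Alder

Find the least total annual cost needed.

8

The greedy cost-per-new-station heuristic would pick R8 and R2 for 11, but a cheaper cover exists.
R2 alone covers Teak, Cedar, Alder — every station.
Total annual cost: 8.
No cover costs less than 8.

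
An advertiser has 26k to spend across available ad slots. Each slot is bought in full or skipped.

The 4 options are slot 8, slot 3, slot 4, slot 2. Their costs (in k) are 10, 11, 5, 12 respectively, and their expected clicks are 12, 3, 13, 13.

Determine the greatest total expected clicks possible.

Allowing fractional choices, the relaxed optimum would be about 36.9, but ad slots are indivisible.
slot 8 + slot 4: cost 10 + 5 = 15 ≤ 26, expected clicks 12 + 13 = 25.
slot 4 + slot 2: cost 5 + 12 = 17 ≤ 26, expected clicks 13 + 13 = 26.
slot 8 + slot 3 + slot 4: cost 10 + 11 + 5 = 26 ≤ 26, expected clicks 12 + 3 + 13 = 28.
Best is slot 8, slot 3, and slot 4 with total expected clicks 28.

28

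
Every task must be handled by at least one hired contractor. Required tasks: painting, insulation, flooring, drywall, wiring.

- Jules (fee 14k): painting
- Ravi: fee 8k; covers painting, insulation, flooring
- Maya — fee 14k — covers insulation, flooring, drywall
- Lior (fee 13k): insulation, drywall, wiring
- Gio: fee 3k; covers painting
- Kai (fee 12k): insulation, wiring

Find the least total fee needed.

21

This is an integer covering problem.
Choose Ravi and Lior: together they cover painting, insulation, flooring, drywall, wiring — every task.
Total fee: 8 + 13 = 21.
No cover costs less than 21.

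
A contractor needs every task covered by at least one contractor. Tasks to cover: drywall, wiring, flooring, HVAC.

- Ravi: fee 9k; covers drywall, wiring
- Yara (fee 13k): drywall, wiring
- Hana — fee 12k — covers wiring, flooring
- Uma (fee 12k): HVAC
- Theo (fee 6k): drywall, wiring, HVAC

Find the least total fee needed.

18

Choose Hana and Theo: together they cover drywall, wiring, flooring, HVAC — every task.
Total fee: 12 + 6 = 18.
No cover costs less than 18.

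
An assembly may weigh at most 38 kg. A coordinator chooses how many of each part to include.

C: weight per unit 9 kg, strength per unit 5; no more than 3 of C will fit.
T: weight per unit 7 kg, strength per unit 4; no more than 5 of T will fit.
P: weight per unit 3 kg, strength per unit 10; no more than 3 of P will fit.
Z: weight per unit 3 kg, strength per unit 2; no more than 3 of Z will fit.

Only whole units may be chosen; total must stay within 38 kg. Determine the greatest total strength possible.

Take 1×C, 2×T, 3×P, and 2×Z: weight 38 ≤ 38, strength 1·5 + 2·4 + 3·10 + 2·2 = 47.
P has the best ratio (10/3) and is taken to its limit of 3; remaining capacity is filled optimally with the others.

47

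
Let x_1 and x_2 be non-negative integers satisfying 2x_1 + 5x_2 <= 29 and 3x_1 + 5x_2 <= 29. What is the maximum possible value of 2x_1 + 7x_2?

(x_1,x_2)=(1,5): 2·1+5·5=27≤29, 3·1+5·5=28≤29, objective 37.
(x_1,x_2)=(0,5): 2·0+5·5=25≤29, 3·0+5·5=25≤29, objective 35.
(x_1,x_2)=(2,4): 2·2+5·4=24≤29, 3·2+5·4=26≤29, objective 32.
Maximum is 37 at (x_1,x_2)=(1,5).

37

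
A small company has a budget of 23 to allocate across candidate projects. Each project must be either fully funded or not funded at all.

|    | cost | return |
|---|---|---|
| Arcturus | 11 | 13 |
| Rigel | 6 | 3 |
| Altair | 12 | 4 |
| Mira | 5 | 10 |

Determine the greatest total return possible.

26

Allowing fractional choices, the relaxed optimum would be about 26.3, but projects are indivisible.
Arcturus + Rigel + Mira: cost 11 + 6 + 5 = 22 ≤ 23, return 13 + 3 + 10 = 26.
Arcturus + Mira: cost 11 + 5 = 16 ≤ 23, return 13 + 10 = 23.
Best is Arcturus, Rigel, and Mira with total return 26.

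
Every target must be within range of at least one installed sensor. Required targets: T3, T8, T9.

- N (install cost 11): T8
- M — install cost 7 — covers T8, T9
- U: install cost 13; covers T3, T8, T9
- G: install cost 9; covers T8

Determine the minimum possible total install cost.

13

U alone covers T3, T8, T9 — every target.
Total install cost: 13.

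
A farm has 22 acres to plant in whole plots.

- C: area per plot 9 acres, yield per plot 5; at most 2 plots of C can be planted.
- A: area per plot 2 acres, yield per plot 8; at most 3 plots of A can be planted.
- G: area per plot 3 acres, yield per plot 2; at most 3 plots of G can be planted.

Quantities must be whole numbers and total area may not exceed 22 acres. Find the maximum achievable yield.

33

Take 1×C, 3×A, and 2×G: area 21 ≤ 22, yield 1·5 + 3·8 + 2·2 = 33.
A has the best ratio (8/2) and is taken to its limit of 3; remaining capacity is filled optimally with the others.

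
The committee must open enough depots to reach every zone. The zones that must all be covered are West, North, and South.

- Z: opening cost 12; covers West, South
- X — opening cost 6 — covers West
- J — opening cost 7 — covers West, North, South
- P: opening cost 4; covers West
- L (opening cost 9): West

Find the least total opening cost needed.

J alone covers West, North, South — every zone.
Total opening cost: 7.
No cover costs less than 7.

7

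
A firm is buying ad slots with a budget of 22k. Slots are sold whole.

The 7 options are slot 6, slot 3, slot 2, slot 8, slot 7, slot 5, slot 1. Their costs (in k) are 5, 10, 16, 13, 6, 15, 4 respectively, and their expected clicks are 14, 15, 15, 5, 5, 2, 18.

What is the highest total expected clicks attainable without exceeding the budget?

47

Treat it as a binary knapsack problem.
Allowing fractional choices, the relaxed optimum would be about 49.8, but ad slots are indivisible.
slot 6 + slot 3 + slot 1: cost 5 + 10 + 4 = 19 ≤ 22, expected clicks 14 + 15 + 18 = 47.
slot 3 + slot 7 + slot 1: cost 10 + 6 + 4 = 20 ≤ 22, expected clicks 15 + 5 + 18 = 38.
slot 6 + slot 7 + slot 1: cost 5 + 6 + 4 = 15 ≤ 22, expected clicks 14 + 5 + 18 = 37.
Best is slot 6, slot 3, and slot 1 with total expected clicks 47.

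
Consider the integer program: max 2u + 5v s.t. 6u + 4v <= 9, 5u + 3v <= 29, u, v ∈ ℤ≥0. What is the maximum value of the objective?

10

(u,v)=(0,2): 6·0+4·2=8≤9, 5·0+3·2=6≤29, objective 10.
(u,v)=(0,1): 6·0+4·1=4≤9, 5·0+3·1=3≤29, objective 5.
No feasible integer point exceeds 10.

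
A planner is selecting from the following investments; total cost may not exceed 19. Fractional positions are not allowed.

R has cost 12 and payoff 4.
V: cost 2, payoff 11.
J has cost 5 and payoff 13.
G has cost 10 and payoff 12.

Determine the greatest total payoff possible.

Treat it as a binary knapsack problem.
Allowing fractional choices, the relaxed optimum would be about 36.7, but investments are indivisible.
R + V + J: cost 12 + 2 + 5 = 19 ≤ 19, payoff 4 + 11 + 13 = 28.
V + J + G: cost 2 + 5 + 10 = 17 ≤ 19, payoff 11 + 13 + 12 = 36.
J + G: cost 5 + 10 = 15 ≤ 19, payoff 13 + 12 = 25.
Best is V, J, and G with total payoff 36.

36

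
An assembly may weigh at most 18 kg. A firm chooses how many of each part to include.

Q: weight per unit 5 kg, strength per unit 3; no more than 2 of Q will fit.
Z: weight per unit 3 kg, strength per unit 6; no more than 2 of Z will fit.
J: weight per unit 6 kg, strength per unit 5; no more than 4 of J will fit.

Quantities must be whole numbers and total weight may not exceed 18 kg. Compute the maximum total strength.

22

Z has the best ratio (6/3); taking only Z gives at most 2×6 = 12 (stopped by the supply cap of 2).
Mixing does better — 2×Z and 2×J: weight 18 ≤ 18, strength 2·6 + 2·5 = 22.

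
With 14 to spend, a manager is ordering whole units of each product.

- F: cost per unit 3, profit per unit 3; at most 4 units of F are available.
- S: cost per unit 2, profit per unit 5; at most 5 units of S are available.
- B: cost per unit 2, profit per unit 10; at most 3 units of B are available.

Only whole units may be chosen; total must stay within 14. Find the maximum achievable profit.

50

3×S and 3×B: cost 12 ≤ 14, profit 3·5 + 3·10 = 45.
4×S and 3×B: cost 14 ≤ 14, profit 4·5 + 3·10 = 50.
Best is 50.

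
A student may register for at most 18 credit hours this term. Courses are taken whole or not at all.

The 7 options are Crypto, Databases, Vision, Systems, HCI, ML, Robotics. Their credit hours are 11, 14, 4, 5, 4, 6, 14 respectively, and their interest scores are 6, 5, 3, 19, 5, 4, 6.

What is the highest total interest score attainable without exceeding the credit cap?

Allowing fractional choices, the relaxed optimum would be about 30.3, but courses are indivisible.
Vision + Systems + ML: credit hours 4 + 5 + 6 = 15 ≤ 18, interest score 3 + 19 + 4 = 26.
Vision + Systems + HCI: credit hours 4 + 5 + 4 = 13 ≤ 18, interest score 3 + 19 + 5 = 27.
Systems + HCI + ML: credit hours 5 + 4 + 6 = 15 ≤ 18, interest score 19 + 5 + 4 = 28.
Best is Systems, HCI, and ML with total interest score 28.

28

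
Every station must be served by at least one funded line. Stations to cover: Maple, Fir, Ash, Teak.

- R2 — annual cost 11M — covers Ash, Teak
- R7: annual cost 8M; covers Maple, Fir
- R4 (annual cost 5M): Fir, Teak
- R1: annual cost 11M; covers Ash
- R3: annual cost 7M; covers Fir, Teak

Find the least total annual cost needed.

19

The greedy cost-per-new-station heuristic would pick R4, R7, and R2 for 24, but a cheaper cover exists.
Choose R2 and R7: together they cover Maple, Fir, Ash, Teak — every station.
Total annual cost: 11 + 8 = 19.
No cover costs less than 19.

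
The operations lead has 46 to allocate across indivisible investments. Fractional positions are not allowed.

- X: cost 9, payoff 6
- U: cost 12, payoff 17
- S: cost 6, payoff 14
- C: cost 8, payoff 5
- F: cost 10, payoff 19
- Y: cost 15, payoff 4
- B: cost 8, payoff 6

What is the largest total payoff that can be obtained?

U + S + C + F + B: cost 12 + 6 + 8 + 10 + 8 = 44 ≤ 46, payoff 17 + 14 + 5 + 19 + 6 = 61.
X + U + S + C + F: cost 9 + 12 + 6 + 8 + 10 = 45 ≤ 46, payoff 6 + 17 + 14 + 5 + 19 = 61.
X + U + S + F + B: cost 9 + 12 + 6 + 10 + 8 = 45 ≤ 46, payoff 6 + 17 + 14 + 19 + 6 = 62.
Best is X, U, S, F, and B with total payoff 62.

62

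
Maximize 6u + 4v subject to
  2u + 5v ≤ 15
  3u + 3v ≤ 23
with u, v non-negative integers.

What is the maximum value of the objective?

The continuous relaxation peaks at (7.5, 0) with value 45.00; rounding to a feasible lattice point costs some objective.
(u,v)=(7,0): 2·7+5·0=14≤15, 3·7+3·0=21≤23, objective 42.
(u,v)=(6,0): 2·6+5·0=12≤15, 3·6+3·0=18≤23, objective 36.
No feasible integer point exceeds 42.

42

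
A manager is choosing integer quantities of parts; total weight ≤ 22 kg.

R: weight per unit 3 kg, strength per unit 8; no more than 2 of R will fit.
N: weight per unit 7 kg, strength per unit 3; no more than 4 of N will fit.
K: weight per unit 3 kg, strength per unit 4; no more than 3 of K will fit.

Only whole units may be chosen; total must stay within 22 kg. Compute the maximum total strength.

31

This is a bounded integer knapsack.
2×R and 3×K: weight 15 ≤ 22, strength 2·8 + 3·4 = 28.
2×R, 1×N, and 3×K: weight 22 ≤ 22, strength 2·8 + 1·3 + 3·4 = 31.
Best is 31.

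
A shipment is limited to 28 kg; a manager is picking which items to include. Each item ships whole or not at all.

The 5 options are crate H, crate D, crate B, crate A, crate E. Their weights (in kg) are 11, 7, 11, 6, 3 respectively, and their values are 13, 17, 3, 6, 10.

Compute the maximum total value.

Allowing fractional choices, the relaxed optimum would be about 46.3, but items are indivisible.
crate H + crate D + crate A + crate E: weight 11 + 7 + 6 + 3 = 27 ≤ 28, value 13 + 17 + 6 + 10 = 46.
crate H + crate D + crate A: weight 11 + 7 + 6 = 24 ≤ 28, value 13 + 17 + 6 = 36.
crate H + crate D + crate E: weight 11 + 7 + 3 = 21 ≤ 28, value 13 + 17 + 10 = 40.
Best is crate H, crate D, crate A, and crate E with total value 46.

46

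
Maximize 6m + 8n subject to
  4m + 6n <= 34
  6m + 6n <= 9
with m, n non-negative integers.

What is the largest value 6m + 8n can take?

8

Relaxing integrality, the LP optimum is 12.00 at (m,n) = (0, 1.5), which is not an integer point.
(m,n)=(0,1): 4·0+6·1=6≤34, 6·0+6·1=6≤9, objective 8.
(m,n)=(1,0): 4·1+6·0=4≤34, 6·1+6·0=6≤9, objective 6.
(m,n)=(0,0): 4·0+6·0=0≤34, 6·0+6·0=0≤9, objective 0.
No feasible integer point exceeds 8.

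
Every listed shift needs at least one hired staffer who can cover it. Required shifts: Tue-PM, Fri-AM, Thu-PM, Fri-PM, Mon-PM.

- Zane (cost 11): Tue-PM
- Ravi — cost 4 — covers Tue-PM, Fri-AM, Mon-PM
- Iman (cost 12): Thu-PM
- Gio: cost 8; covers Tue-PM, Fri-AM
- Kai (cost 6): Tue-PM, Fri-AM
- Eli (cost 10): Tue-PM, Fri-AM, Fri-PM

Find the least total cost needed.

Choose Ravi, Iman, and Eli: together they cover Tue-PM, Fri-AM, Thu-PM, Fri-PM, Mon-PM — every shift.
Total cost: 4 + 12 + 10 = 26.
No cover costs less than 26.

26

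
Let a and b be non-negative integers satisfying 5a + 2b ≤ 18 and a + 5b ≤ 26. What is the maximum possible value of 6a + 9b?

51

(a,b)=(1,5) is feasible, giving 51.
(a,b)=(2,4) is feasible, giving 48.
The best lattice point is (1,5), giving 51.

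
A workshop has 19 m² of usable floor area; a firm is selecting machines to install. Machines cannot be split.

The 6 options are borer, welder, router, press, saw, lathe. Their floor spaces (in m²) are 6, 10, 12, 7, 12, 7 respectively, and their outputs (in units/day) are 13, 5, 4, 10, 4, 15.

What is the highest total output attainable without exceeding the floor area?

28

Allowing fractional choices, the relaxed optimum would be about 36.6, but machines are indivisible.
borer + lathe: floor space 6 + 7 = 13 ≤ 19, output 13 + 15 = 28.
press + lathe: floor space 7 + 7 = 14 ≤ 19, output 10 + 15 = 25.
Best is borer and lathe with total output 28.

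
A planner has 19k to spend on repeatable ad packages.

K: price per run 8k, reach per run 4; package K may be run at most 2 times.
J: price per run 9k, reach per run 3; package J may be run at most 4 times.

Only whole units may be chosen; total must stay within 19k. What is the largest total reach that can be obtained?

8

This is a bounded integer knapsack.
Take 2×K: price 16 ≤ 19, reach 2·4 = 8.
K has the best ratio (4/8) and is taken to its limit of 2; remaining capacity is filled optimally with the others.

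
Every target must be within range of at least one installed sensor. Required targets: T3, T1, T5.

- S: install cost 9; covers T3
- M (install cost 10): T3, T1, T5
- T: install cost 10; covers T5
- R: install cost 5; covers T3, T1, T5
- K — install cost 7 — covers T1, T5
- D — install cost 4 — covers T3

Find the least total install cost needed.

5

This is a weighted set-cover instance.
R alone covers T3, T1, T5 — every target.
Total install cost: 5.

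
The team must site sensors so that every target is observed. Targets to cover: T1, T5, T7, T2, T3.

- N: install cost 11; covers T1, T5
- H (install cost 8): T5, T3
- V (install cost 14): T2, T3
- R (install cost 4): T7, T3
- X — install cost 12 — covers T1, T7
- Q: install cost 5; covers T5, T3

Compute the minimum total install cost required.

29

Choose N, V, and R: together they cover T1, T5, T7, T2, T3 — every target.
Total install cost: 11 + 14 + 4 = 29.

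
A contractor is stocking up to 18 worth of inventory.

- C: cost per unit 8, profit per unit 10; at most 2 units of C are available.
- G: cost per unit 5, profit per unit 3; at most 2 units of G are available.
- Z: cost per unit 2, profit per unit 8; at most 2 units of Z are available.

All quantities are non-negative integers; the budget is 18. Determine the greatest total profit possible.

29

Take 1×C, 1×G, and 2×Z: cost 17 ≤ 18, profit 1·10 + 1·3 + 2·8 = 29.
Z has the best ratio (8/2) and is taken to its limit of 2; remaining capacity is filled optimally with the others.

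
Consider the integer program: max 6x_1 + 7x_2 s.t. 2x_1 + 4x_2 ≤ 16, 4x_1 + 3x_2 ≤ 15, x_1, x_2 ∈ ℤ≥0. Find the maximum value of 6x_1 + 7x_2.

28

(x_1,x_2)=(0,4) is feasible, giving 28.
(x_1,x_2)=(1,3) is feasible, giving 27.
(x_1,x_2)=(2,2) is feasible, giving 26.
No feasible integer point exceeds 28.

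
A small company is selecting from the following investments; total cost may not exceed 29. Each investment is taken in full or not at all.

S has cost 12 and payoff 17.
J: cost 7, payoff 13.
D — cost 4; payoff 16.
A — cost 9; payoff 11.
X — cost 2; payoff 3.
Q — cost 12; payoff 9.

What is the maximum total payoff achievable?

49

Take S, J, D, and X: cost 12 + 7 + 4 + 2 = 25 ≤ 29, payoff 17 + 13 + 16 + 3 = 49.
No other feasible combination does better.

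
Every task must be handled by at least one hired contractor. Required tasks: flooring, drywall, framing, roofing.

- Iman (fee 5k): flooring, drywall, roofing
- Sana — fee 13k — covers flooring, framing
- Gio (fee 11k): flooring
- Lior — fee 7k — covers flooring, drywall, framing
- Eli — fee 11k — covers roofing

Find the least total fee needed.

12

This is a weighted set-cover instance.
Choose Iman and Lior: together they cover flooring, drywall, framing, roofing — every task.
Total fee: 5 + 7 = 12.
No cover costs less than 12.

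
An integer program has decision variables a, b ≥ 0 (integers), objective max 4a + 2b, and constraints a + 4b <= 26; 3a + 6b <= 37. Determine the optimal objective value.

Relaxing integrality, the LP optimum is 49.33 at (a,b) = (12.3, 0), which is not an integer point.
(a,b)=(12,0): 1·12+4·0=12≤26, 3·12+6·0=36≤37, objective 48.
(a,b)=(11,0): 1·11+4·0=11≤26, 3·11+6·0=33≤37, objective 44.
The best lattice point is (12,0), giving 48.

48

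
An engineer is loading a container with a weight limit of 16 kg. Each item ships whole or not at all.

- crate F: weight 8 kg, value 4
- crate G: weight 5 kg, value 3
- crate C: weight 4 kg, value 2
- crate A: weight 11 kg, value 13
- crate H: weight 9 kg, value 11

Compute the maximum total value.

crate G + crate H: weight 5 + 9 = 14 ≤ 16, value 3 + 11 = 14.
crate C + crate A: weight 4 + 11 = 15 ≤ 16, value 2 + 13 = 15.
crate G + crate A: weight 5 + 11 = 16 ≤ 16, value 3 + 13 = 16.
Best is crate G and crate A with total value 16.

16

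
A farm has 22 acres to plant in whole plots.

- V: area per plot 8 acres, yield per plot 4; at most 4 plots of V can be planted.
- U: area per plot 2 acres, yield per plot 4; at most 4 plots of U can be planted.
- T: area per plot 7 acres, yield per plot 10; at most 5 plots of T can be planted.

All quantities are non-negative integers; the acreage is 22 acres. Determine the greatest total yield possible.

36

This is a bounded integer knapsack.
Take 4×U and 2×T: area 22 ≤ 22, yield 4·4 + 2·10 = 36.
U has the best ratio (4/2) and is taken to its limit of 4; remaining capacity is filled optimally with the others.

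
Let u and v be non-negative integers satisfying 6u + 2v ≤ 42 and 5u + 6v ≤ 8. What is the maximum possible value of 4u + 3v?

The continuous relaxation peaks at (1.6, 0) with value 6.40; rounding to a feasible lattice point costs some objective.
(u,v)=(1,0): 6·1+2·0=6≤42, 5·1+6·0=5≤8, objective 4.
(u,v)=(0,1): 6·0+2·1=2≤42, 5·0+6·1=6≤8, objective 3.
The best lattice point is (1,0), giving 4.

4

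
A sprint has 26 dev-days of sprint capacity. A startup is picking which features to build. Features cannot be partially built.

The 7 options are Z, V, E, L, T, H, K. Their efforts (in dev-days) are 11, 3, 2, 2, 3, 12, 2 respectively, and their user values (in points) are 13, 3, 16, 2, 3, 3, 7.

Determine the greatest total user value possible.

Treat it as a binary knapsack problem.
Take Z, V, E, L, T, and K: effort 11 + 3 + 2 + 2 + 3 + 2 = 23 ≤ 26, user value 13 + 3 + 16 + 2 + 3 + 7 = 44.
No other feasible combination does better.

44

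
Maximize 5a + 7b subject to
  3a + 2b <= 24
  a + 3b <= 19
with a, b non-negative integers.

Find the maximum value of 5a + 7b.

Relaxing integrality, the LP optimum is 57.29 at (a,b) = (4.86, 4.71), which is not an integer point.
(a,b)=(4,5): 3·4+2·5=22≤24, 1·4+3·5=19≤19, objective 55.
(a,b)=(5,4): 3·5+2·4=23≤24, 1·5+3·4=17≤19, objective 53.
(a,b)=(3,5): 3·3+2·5=19≤24, 1·3+3·5=18≤19, objective 50.
(a,b)=(4,4): 3·4+2·4=20≤24, 1·4+3·4=16≤19, objective 48.
Maximum is 55 at (a,b)=(4,5).

55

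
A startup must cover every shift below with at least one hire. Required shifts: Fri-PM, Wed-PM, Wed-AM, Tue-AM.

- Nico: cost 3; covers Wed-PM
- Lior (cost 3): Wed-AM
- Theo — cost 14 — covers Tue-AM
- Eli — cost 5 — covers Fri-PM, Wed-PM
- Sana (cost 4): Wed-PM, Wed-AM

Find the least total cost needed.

22

This is an integer covering problem.
The greedy cost-per-new-shift heuristic would pick Sana, Eli, and Theo for 23, but a cheaper cover exists.
Choose Lior, Theo, and Eli: together they cover Fri-PM, Wed-PM, Wed-AM, Tue-AM — every shift.
Total cost: 3 + 14 + 5 = 22.
No cover costs less than 22.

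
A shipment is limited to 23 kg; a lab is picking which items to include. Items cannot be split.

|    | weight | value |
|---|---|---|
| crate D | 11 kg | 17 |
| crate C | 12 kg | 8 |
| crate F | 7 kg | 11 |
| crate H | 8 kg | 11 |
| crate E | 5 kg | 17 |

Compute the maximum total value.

This is an integer program with binary decision variables.
crate F + crate H + crate E: weight 7 + 8 + 5 = 20 ≤ 23, value 11 + 11 + 17 = 39.
crate D + crate F + crate E: weight 11 + 7 + 5 = 23 ≤ 23, value 17 + 11 + 17 = 45.
crate D + crate E: weight 11 + 5 = 16 ≤ 23, value 17 + 17 = 34.
Best is crate D, crate F, and crate E with total value 45.

45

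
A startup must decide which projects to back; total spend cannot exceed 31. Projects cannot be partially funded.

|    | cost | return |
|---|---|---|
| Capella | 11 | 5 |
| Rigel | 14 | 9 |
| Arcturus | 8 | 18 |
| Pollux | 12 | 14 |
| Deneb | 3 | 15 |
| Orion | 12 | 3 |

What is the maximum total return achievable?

47

Take Arcturus, Pollux, and Deneb: cost 8 + 12 + 3 = 23 ≤ 31, return 18 + 14 + 15 = 47.
No other feasible combination does better.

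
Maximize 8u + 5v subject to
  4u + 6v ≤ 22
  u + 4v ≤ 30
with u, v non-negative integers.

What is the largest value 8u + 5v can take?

(u,v)=(5,0) is feasible, giving 40.
(u,v)=(4,1) is feasible, giving 37.
(u,v)=(4,0) is feasible, giving 32.
No feasible integer point exceeds 40.

40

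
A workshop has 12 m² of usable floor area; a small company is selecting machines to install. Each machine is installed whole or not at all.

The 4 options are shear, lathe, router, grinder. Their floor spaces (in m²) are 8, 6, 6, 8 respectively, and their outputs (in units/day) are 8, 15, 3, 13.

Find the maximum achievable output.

18

This is a 0-1 knapsack instance.
lathe: floor space 6 ≤ 12, output 15.
lathe + router: floor space 6 + 6 = 12 ≤ 12, output 15 + 3 = 18.
grinder: floor space 8 ≤ 12, output 13.
Best is lathe and router with total output 18.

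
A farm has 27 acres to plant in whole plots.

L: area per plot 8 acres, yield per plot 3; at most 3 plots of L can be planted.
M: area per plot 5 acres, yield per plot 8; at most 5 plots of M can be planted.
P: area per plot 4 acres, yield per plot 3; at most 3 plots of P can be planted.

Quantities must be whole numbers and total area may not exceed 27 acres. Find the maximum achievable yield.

5×M: area 25 ≤ 27, yield 5·8 = 40.
4×M and 1×P: area 24 ≤ 27, yield 4·8 + 1·3 = 35.
Best is 40.

40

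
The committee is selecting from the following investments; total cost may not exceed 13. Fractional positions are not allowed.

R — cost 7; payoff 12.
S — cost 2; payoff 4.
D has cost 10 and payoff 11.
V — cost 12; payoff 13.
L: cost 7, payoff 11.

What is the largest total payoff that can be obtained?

16

This is an integer program with binary decision variables.
S + L: cost 2 + 7 = 9 ≤ 13, payoff 4 + 11 = 15.
R + S: cost 7 + 2 = 9 ≤ 13, payoff 12 + 4 = 16.
S + D: cost 2 + 10 = 12 ≤ 13, payoff 4 + 11 = 15.
Best is R and S with total payoff 16.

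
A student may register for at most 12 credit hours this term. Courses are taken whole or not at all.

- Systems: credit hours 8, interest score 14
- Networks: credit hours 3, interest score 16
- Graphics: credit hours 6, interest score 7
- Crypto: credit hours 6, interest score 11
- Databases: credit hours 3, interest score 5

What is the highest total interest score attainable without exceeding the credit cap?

32

Systems + Networks: credit hours 8 + 3 = 11 ≤ 12, interest score 14 + 16 = 30.
Networks + Crypto + Databases: credit hours 3 + 6 + 3 = 12 ≤ 12, interest score 16 + 11 + 5 = 32.
Networks + Graphics + Databases: credit hours 3 + 6 + 3 = 12 ≤ 12, interest score 16 + 7 + 5 = 28.
Best is Networks, Crypto, and Databases with total interest score 32.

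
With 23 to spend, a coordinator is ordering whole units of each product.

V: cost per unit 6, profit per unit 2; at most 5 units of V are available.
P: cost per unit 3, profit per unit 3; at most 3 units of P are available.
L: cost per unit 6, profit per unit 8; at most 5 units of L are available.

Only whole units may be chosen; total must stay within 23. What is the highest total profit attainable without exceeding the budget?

27

Take 1×P and 3×L: cost 21 ≤ 23, profit 1·3 + 3·8 = 27.
No other integer combination yields more.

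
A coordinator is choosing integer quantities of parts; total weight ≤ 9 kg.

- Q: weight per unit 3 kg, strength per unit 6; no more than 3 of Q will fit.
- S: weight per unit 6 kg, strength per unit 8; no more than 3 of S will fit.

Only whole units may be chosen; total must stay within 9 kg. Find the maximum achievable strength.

18

Q has the best ratio (6/3); taking only Q gives at most 3×6 = 18 (stopped by the weight limit).
Optimal: 3×Q: weight 9 ≤ 9, strength 3·6 = 18.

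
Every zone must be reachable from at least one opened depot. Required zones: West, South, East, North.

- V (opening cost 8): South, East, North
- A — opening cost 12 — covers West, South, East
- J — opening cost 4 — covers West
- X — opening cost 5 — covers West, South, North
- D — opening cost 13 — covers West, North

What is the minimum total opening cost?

12

The greedy cost-per-new-zone heuristic would pick X and V for 13, but a cheaper cover exists.
Choose V and J: together they cover West, South, East, North — every zone.
Total opening cost: 8 + 4 = 12.
No cover costs less than 12.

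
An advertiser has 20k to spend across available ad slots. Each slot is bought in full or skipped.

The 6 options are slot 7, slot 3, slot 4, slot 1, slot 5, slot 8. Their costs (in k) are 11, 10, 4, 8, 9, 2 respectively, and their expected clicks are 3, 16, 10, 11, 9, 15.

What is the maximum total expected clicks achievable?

Take slot 3, slot 1, and slot 8: cost 10 + 8 + 2 = 20 ≤ 20, expected clicks 16 + 11 + 15 = 42.
No other feasible combination does better.

42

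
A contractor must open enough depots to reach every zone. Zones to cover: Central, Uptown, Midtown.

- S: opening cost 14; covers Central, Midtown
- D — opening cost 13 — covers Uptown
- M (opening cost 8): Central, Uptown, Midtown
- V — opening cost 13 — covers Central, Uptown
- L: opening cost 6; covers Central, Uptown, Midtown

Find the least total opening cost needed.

L alone covers Central, Uptown, Midtown — every zone.
Total opening cost: 6.

6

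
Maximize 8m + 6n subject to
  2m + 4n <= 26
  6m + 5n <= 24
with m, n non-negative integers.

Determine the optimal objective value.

(m,n)=(4,0): 2·4+4·0=8≤26, 6·4+5·0=24≤24, objective 32.
(m,n)=(3,1): 2·3+4·1=10≤26, 6·3+5·1=23≤24, objective 30.
(m,n)=(3,0): 2·3+4·0=6≤26, 6·3+5·0=18≤24, objective 24.
The best lattice point is (4,0), giving 32.

32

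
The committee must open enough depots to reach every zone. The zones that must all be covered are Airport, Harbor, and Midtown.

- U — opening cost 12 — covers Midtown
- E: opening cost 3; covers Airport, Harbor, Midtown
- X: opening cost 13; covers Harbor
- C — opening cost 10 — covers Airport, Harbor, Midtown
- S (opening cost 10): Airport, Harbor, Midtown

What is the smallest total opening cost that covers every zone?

3

E alone covers Airport, Harbor, Midtown — every zone.
Total opening cost: 3.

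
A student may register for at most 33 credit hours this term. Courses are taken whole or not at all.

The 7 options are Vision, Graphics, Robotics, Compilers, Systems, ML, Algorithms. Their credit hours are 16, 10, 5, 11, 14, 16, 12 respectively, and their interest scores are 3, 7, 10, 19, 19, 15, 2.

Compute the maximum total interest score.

48

Robotics + Compilers + Systems: credit hours 5 + 11 + 14 = 30 ≤ 33, interest score 10 + 19 + 19 = 48.
Robotics + Compilers + ML: credit hours 5 + 11 + 16 = 32 ≤ 33, interest score 10 + 19 + 15 = 44.
Best is Robotics, Compilers, and Systems with total interest score 48.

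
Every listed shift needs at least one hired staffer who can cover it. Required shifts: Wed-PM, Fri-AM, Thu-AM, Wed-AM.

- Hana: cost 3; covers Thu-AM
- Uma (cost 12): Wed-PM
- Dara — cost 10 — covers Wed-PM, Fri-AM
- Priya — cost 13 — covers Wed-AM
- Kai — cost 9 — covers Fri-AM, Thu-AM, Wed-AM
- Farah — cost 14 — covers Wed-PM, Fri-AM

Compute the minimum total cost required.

19

The greedy cost-per-new-shift heuristic would pick Hana, Kai, and Dara for 22, but a cheaper cover exists.
Choose Dara and Kai: together they cover Wed-PM, Fri-AM, Thu-AM, Wed-AM — every shift.
Total cost: 10 + 9 = 19.
No cover costs less than 19.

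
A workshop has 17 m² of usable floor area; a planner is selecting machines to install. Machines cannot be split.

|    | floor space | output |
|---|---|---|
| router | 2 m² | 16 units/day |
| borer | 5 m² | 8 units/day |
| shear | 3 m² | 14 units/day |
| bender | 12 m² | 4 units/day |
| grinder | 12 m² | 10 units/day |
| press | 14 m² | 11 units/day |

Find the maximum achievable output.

40

Take router, shear, and grinder: floor space 2 + 3 + 12 = 17 ≤ 17, output 16 + 14 + 10 = 40.
No other feasible combination does better.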